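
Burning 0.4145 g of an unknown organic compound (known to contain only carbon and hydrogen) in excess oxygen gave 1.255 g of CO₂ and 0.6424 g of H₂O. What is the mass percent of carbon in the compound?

82.63%

mol C = 1.255 g CO₂ ÷ 44.009 g/mol = 0.028517 mol
mol H = 2 × 0.6424 g H₂O ÷ 18.015 g/mol = 0.071318 mol
mass % C = 0.34252 g ÷ 0.4145 g × 100%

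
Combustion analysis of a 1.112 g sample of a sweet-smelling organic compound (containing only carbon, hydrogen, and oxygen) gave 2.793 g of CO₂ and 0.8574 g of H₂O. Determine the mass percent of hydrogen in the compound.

8.63%

mol C = 2.793 g CO₂ ÷ 44.009 g/mol = 0.063464 mol
mol H = 2 × 0.8574 g H₂O ÷ 18.015 g/mol = 0.095187 mol
mass O = 1.112 − (0.76227 + 0.095949) = 0.25378 g → mol O = 0.25378 ÷ 15.999 = 0.015862 mol
mass % H = 0.095949 g ÷ 1.112 g × 100%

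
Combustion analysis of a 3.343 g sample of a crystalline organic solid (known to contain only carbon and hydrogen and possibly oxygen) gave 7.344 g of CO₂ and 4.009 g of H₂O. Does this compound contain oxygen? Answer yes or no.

mol C = 7.344 g CO₂ ÷ 44.009 g/mol = 0.16687 mol
mol H = 2 × 4.009 g H₂O ÷ 18.015 g/mol = 0.44507 mol
C and H account for only 2.4530 g of the 3.343 g sample; the remaining 0.89003 g must be oxygen.

yes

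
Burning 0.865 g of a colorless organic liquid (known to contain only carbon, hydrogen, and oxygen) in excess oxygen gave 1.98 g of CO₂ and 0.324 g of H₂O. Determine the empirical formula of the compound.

C5H4O2

mol C = 1.98 g CO₂ ÷ 44.009 g/mol = 0.04499 mol
mol H = 2 × 0.324 g H₂O ÷ 18.015 g/mol = 0.03597 mol
mass O = 0.865 − (0.5404 + 0.03626) = 0.2884 g → mol O = 0.2884 ÷ 15.999 = 0.01802 mol
Divide by the smallest (0.01802 mol): C 2.496, H 1.996, O 1.000
Multiplying each by 2 gives whole numbers: C 4.99, H 3.99, O 2.00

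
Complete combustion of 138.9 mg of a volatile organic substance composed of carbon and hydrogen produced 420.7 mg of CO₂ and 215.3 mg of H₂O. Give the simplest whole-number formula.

C2H5

mol C = 0.4207 g CO₂ ÷ 44.009 g/mol = 0.0095594 mol
mol H = 2 × 0.2153 g H₂O ÷ 18.015 g/mol = 0.023902 mol
Divide by the smallest (0.0095594 mol): C 1.000, H 2.500
Multiplying each by 2 gives whole numbers: C 2.00, H 5.00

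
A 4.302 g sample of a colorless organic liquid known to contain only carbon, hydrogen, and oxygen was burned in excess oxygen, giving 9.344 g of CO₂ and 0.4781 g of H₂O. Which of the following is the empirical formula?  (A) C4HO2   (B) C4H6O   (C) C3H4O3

mol C = 9.344 g CO₂ ÷ 44.009 g/mol = 0.21232 mol
mol H = 2 × 0.4781 g H₂O ÷ 18.015 g/mol = 0.053078 mol
mass O = 4.302 − (2.5502 + 0.053503) = 1.6983 g → mol O = 1.6983 ÷ 15.999 = 0.10615 mol
Divide by the smallest (0.053078 mol): C 4.000, H 1.000, O 2.000

(A) C4HO2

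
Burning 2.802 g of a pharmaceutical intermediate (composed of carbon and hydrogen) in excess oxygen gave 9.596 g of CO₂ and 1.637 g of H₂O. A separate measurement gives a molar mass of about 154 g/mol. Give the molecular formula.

C12H10

mol C = 9.596 g CO₂ ÷ 44.009 g/mol = 0.21805 mol
mol H = 2 × 1.637 g H₂O ÷ 18.015 g/mol = 0.18174 mol
Divide by the smallest (0.18174 mol): C 1.200, H 1.000
Multiplying each by 5 gives whole numbers: C 6.00, H 5.00
Empirical formula: C6H5
Empirical-formula mass = 77.11 g/mol; 154 ÷ 77.11 ≈ 2, so the molecular formula is C12H10.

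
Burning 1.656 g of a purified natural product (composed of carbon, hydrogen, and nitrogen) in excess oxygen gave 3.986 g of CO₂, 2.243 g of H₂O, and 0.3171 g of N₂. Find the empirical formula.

mol C = 3.986 g CO₂ ÷ 44.009 g/mol = 0.090572 mol
mol H = 2 × 2.243 g H₂O ÷ 18.015 g/mol = 0.24901 mol
mol N = 2 × 0.3171 g N₂ ÷ 28.014 g/mol = 0.022639 mol
Divide by the smallest (0.022639 mol): C 4.001, H 11.000, N 1.000

C4H11N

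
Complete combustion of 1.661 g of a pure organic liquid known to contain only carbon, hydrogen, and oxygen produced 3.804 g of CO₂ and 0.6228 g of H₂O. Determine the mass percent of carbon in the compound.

mol C = 3.804 g CO₂ ÷ 44.009 g/mol = 0.086437 mol
mol H = 2 × 0.6228 g H₂O ÷ 18.015 g/mol = 0.069142 mol
mass O = 1.661 − (1.0382 + 0.069696) = 0.55311 g → mol O = 0.55311 ÷ 15.999 = 0.034572 mol
mass % C = 1.0382 g ÷ 1.661 g × 100%

62.50%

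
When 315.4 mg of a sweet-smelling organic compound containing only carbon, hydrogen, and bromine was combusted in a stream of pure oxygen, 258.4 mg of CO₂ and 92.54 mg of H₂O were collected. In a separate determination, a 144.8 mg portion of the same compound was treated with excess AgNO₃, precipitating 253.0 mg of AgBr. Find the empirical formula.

C4H7Br2

mol C = 0.2584 g CO₂ ÷ 44.009 g/mol = 0.0058715 mol
mol H = 2 × 0.09254 g H₂O ÷ 18.015 g/mol = 0.010274 mol
From the AgBr data: mol Br per gram of compound = (0.2530 ÷ 187.772) ÷ 0.1448 = 0.0093051 mol/g, so in the 0.3154 g combustion sample mol Br = 0.0029348 mol
Divide by the smallest (0.0029348 mol): C 2.001, H 3.501, Br 1.000
Multiplying each by 2 gives whole numbers: C 4.00, H 7.00, Br 2.00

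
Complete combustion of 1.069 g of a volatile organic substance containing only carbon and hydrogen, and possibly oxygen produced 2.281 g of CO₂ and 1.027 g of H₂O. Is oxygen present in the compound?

yes

mol C = 2.281 g CO₂ ÷ 44.009 g/mol = 0.051830 mol
mol H = 2 × 1.027 g H₂O ÷ 18.015 g/mol = 0.11402 mol
C and H account for only 0.73746 g of the 1.069 g sample; the remaining 0.33154 g must be oxygen.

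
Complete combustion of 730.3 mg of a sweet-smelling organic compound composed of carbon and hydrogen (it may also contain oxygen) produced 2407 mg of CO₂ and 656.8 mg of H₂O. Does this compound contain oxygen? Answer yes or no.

no

mol C = 2.407 g CO₂ ÷ 44.009 g/mol = 0.054693 mol
mol H = 2 × 0.6568 g H₂O ÷ 18.015 g/mol = 0.072917 mol
C and H together account for 0.73042 g — essentially the entire 0.7303 g sample — so the compound contains no oxygen.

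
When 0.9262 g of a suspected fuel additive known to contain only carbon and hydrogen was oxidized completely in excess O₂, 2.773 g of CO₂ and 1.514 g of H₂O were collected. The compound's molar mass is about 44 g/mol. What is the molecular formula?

mol C = 2.773 g CO₂ ÷ 44.009 g/mol = 0.063010 mol
mol H = 2 × 1.514 g H₂O ÷ 18.015 g/mol = 0.16808 mol
Divide by the smallest (0.063010 mol): C 1.000, H 2.668
Multiplying each by 3 gives whole numbers: C 3.00, H 8.00
Empirical formula: C3H8
Empirical-formula mass = 44.10 g/mol; 44 ÷ 44.10 ≈ 1, so the molecular formula is C3H8.

C3H8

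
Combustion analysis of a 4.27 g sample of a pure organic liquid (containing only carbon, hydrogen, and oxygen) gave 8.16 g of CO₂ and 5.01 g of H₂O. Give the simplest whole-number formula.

mol C = 8.16 g CO₂ ÷ 44.009 g/mol = 0.1854 mol
mol H = 2 × 5.01 g H₂O ÷ 18.015 g/mol = 0.5562 mol
mass O = 4.27 − (2.227 + 0.5607) = 1.482 g → mol O = 1.482 ÷ 15.999 = 0.09265 mol
Divide by the smallest (0.09265 mol): C 2.001, H 6.003, O 1.000

C2H6O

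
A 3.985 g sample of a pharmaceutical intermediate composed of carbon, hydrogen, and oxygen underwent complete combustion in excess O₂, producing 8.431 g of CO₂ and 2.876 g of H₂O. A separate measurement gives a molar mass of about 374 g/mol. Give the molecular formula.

mol C = 8.431 g CO₂ ÷ 44.009 g/mol = 0.19157 mol
mol H = 2 × 2.876 g H₂O ÷ 18.015 g/mol = 0.31929 mol
mass O = 3.985 − (2.3010 + 0.32184) = 1.3622 g → mol O = 1.3622 ÷ 15.999 = 0.085140 mol
Divide by the smallest (0.085140 mol): C 2.250, H 3.750, O 1.000
Multiplying each by 4 gives whole numbers: C 9.00, H 15.00, O 4.00
Empirical formula: C9H15O4
Empirical-formula mass = 187.22 g/mol; 374 ÷ 187.22 ≈ 2, so the molecular formula is C18H30O8.

C18H30O8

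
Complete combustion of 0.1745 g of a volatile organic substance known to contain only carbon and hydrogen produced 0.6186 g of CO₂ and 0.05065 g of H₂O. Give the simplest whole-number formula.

C5H2

mol C = 0.6186 g CO₂ ÷ 44.009 g/mol = 0.014056 mol
mol H = 2 × 0.05065 g H₂O ÷ 18.015 g/mol = 0.0056231 mol
Divide by the smallest (0.0056231 mol): C 2.500, H 1.000
Multiplying each by 2 gives whole numbers: C 5.00, H 2.00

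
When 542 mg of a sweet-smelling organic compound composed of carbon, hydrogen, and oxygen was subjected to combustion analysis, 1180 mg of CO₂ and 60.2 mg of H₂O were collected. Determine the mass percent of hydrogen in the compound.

1.2%

mol C = 1.18 g CO₂ ÷ 44.009 g/mol = 0.02681 mol
mol H = 2 × 0.0602 g H₂O ÷ 18.015 g/mol = 0.006683 mol
mass O = 0.542 − (0.3220 + 0.006737) = 0.2132 g → mol O = 0.2132 ÷ 15.999 = 0.01333 mol
mass % H = 0.006737 g ÷ 0.542 g × 100%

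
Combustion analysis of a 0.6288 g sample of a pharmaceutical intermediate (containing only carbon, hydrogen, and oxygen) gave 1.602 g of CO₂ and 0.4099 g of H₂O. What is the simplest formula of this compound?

C4H5O

mol C = 1.602 g CO₂ ÷ 44.009 g/mol = 0.036402 mol
mol H = 2 × 0.4099 g H₂O ÷ 18.015 g/mol = 0.045507 mol
mass O = 0.6288 − (0.43722 + 0.045871) = 0.14571 g → mol O = 0.14571 ÷ 15.999 = 0.0091074 mol
Divide by the smallest (0.0091074 mol): C 3.997, H 4.997, O 1.000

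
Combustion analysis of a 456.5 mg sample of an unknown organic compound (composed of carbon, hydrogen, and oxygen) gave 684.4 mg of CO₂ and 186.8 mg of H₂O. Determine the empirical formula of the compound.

C3H4O3

mol C = 0.6844 g CO₂ ÷ 44.009 g/mol = 0.015551 mol
mol H = 2 × 0.1868 g H₂O ÷ 18.015 g/mol = 0.020738 mol
mass O = 0.4565 − (0.18679 + 0.020904) = 0.24881 g → mol O = 0.24881 ÷ 15.999 = 0.015551 mol
Divide by the smallest (0.015551 mol): C 1.000, H 1.334, O 1.000
Multiplying each by 3 gives whole numbers: C 3.00, H 4.00, O 3.00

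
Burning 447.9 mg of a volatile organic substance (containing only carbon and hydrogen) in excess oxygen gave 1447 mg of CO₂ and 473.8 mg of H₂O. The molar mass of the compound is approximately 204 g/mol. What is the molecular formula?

mol C = 1.447 g CO₂ ÷ 44.009 g/mol = 0.032880 mol
mol H = 2 × 0.4738 g H₂O ÷ 18.015 g/mol = 0.052601 mol
Divide by the smallest (0.032880 mol): C 1.000, H 1.600
Multiplying each by 5 gives whole numbers: C 5.00, H 8.00
Empirical formula: C5H8
Empirical-formula mass = 68.12 g/mol; 204 ÷ 68.12 ≈ 3, so the molecular formula is C15H24.

C15H24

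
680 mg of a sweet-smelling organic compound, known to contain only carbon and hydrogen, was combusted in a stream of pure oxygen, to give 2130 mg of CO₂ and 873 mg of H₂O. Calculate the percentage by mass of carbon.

mol C = 2.13 g CO₂ ÷ 44.009 g/mol = 0.04840 mol
mol H = 2 × 0.873 g H₂O ÷ 18.015 g/mol = 0.09692 mol
mass % C = 0.5813 g ÷ 0.680 g × 100%

85.5%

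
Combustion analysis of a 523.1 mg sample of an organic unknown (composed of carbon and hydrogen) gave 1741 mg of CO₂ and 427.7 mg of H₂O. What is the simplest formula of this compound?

C5H6

mol C = 1.741 g CO₂ ÷ 44.009 g/mol = 0.039560 mol
mol H = 2 × 0.4277 g H₂O ÷ 18.015 g/mol = 0.047483 mol
Divide by the smallest (0.039560 mol): C 1.000, H 1.200
Multiplying each by 5 gives whole numbers: C 5.00, H 6.00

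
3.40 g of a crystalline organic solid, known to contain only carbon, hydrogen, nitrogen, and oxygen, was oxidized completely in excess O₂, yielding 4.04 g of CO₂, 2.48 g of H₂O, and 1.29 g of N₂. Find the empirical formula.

mol C = 4.04 g CO₂ ÷ 44.009 g/mol = 0.09180 mol
mol H = 2 × 2.48 g H₂O ÷ 18.015 g/mol = 0.2753 mol
mol N = 2 × 1.29 g N₂ ÷ 28.014 g/mol = 0.09210 mol
mass O = 3.40 − (1.103 + 0.2775 + 1.290) = 0.7299 g → mol O = 0.7299 ÷ 15.999 = 0.04562 mol
Divide by the smallest (0.04562 mol): C 2.012, H 6.035, N 2.019, O 1.000

C2H6N2O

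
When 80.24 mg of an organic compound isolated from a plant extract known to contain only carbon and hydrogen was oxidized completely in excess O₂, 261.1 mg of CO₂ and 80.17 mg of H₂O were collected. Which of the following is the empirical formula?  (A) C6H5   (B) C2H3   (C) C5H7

mol C = 0.2611 g CO₂ ÷ 44.009 g/mol = 0.0059329 mol
mol H = 2 × 0.08017 g H₂O ÷ 18.015 g/mol = 0.0089004 mol
Divide by the smallest (0.0059329 mol): C 1.000, H 1.500
Multiplying each by 2 gives whole numbers: C 2.00, H 3.00

(B) C2H3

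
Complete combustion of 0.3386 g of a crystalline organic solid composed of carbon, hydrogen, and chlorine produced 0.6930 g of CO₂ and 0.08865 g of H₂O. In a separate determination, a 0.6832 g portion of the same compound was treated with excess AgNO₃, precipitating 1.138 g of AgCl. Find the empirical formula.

C8H5Cl2

mol C = 0.6930 g CO₂ ÷ 44.009 g/mol = 0.015747 mol
mol H = 2 × 0.08865 g H₂O ÷ 18.015 g/mol = 0.0098418 mol
From the AgCl data: mol Cl per gram of compound = (1.138 ÷ 143.318) ÷ 0.6832 = 0.011622 mol/g, so in the 0.3386 g combustion sample mol Cl = 0.0039353 mol
Divide by the smallest (0.0039353 mol): C 4.001, H 2.501, Cl 1.000
Multiplying each by 2 gives whole numbers: C 8.00, H 5.00, Cl 2.00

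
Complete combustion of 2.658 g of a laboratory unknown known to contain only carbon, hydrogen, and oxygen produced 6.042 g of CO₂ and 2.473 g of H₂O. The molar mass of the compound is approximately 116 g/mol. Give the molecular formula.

mol C = 6.042 g CO₂ ÷ 44.009 g/mol = 0.13729 mol
mol H = 2 × 2.473 g H₂O ÷ 18.015 g/mol = 0.27455 mol
mass O = 2.658 − (1.6490 + 0.27675) = 0.73226 g → mol O = 0.73226 ÷ 15.999 = 0.045769 mol
Divide by the smallest (0.045769 mol): C 3.000, H 5.999, O 1.000
Empirical formula: C3H6O
Empirical-formula mass = 58.08 g/mol; 116 ÷ 58.08 ≈ 2, so the molecular formula is C6H12O2.

C6H12O2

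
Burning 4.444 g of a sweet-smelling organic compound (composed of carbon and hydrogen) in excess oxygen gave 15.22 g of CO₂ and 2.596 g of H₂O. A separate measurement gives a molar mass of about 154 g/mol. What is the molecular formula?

mol C = 15.22 g CO₂ ÷ 44.009 g/mol = 0.34584 mol
mol H = 2 × 2.596 g H₂O ÷ 18.015 g/mol = 0.28820 mol
Divide by the smallest (0.28820 mol): C 1.200, H 1.000
Multiplying each by 5 gives whole numbers: C 6.00, H 5.00
Empirical formula: C6H5
Empirical-formula mass = 77.11 g/mol; 154 ÷ 77.11 ≈ 2, so the molecular formula is C12H10.

C12H10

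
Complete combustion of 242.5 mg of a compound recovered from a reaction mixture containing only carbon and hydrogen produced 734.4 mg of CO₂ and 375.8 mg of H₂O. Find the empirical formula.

C2H5

mol C = 0.7344 g CO₂ ÷ 44.009 g/mol = 0.016687 mol
mol H = 2 × 0.3758 g H₂O ÷ 18.015 g/mol = 0.041721 mol
Divide by the smallest (0.016687 mol): C 1.000, H 2.500
Multiplying each by 2 gives whole numbers: C 2.00, H 5.00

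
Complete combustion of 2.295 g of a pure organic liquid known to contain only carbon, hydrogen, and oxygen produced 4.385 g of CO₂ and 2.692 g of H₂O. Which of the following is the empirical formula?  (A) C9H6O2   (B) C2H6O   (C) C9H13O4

mol C = 4.385 g CO₂ ÷ 44.009 g/mol = 0.099639 mol
mol H = 2 × 2.692 g H₂O ÷ 18.015 g/mol = 0.29886 mol
mass O = 2.295 − (1.1968 + 0.30125) = 0.79699 g → mol O = 0.79699 ÷ 15.999 = 0.049815 mol
Divide by the smallest (0.049815 mol): C 2.000, H 5.999, O 1.000

(B) C2H6O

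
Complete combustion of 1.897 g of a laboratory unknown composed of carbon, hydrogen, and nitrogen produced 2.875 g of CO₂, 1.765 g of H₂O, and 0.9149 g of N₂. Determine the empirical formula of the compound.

mol C = 2.875 g CO₂ ÷ 44.009 g/mol = 0.065328 mol
mol H = 2 × 1.765 g H₂O ÷ 18.015 g/mol = 0.19595 mol
mol N = 2 × 0.9149 g N₂ ÷ 28.014 g/mol = 0.065317 mol
Divide by the smallest (0.065317 mol): C 1.000, H 3.000, N 1.000

CH3N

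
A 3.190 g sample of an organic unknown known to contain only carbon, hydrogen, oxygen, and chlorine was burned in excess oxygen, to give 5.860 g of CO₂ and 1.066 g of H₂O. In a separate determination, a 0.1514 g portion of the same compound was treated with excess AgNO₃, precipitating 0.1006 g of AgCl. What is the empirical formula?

mol C = 5.860 g CO₂ ÷ 44.009 g/mol = 0.13315 mol
mol H = 2 × 1.066 g H₂O ÷ 18.015 g/mol = 0.11835 mol
From the AgCl data: mol Cl per gram of compound = (0.1006 ÷ 143.318) ÷ 0.1514 = 0.0046363 mol/g, so in the 3.190 g combustion sample mol Cl = 0.014790 mol
mass O = 3.190 − (1.5993 + 0.11929 + 0.52430) = 0.94709 g → mol O = 0.94709 ÷ 15.999 = 0.059197 mol
Divide by the smallest (0.014790 mol): C 9.003, H 8.002, Cl 1.000, O 4.003

C9H8ClO4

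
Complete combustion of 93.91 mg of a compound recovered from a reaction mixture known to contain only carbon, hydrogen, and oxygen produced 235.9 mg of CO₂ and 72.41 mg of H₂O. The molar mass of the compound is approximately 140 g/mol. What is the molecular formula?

mol C = 0.2359 g CO₂ ÷ 44.009 g/mol = 0.0053603 mol
mol H = 2 × 0.07241 g H₂O ÷ 18.015 g/mol = 0.0080389 mol
mass O = 0.09391 − (0.064382 + 0.0081032) = 0.021425 g → mol O = 0.021425 ÷ 15.999 = 0.0013391 mol
Divide by the smallest (0.0013391 mol): C 4.003, H 6.003, O 1.000
Empirical formula: C4H6O
Empirical-formula mass = 70.09 g/mol; 140 ÷ 70.09 ≈ 2, so the molecular formula is C8H12O2.

C8H12O2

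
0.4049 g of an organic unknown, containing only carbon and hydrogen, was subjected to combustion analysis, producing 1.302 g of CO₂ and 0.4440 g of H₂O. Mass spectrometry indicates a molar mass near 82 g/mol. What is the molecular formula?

C6H10

mol C = 1.302 g CO₂ ÷ 44.009 g/mol = 0.029585 mol
mol H = 2 × 0.4440 g H₂O ÷ 18.015 g/mol = 0.049292 mol
Divide by the smallest (0.029585 mol): C 1.000, H 1.666
Multiplying each by 3 gives whole numbers: C 3.00, H 5.00
Empirical formula: C3H5
Empirical-formula mass = 41.07 g/mol; 82 ÷ 41.07 ≈ 2, so the molecular formula is C6H10.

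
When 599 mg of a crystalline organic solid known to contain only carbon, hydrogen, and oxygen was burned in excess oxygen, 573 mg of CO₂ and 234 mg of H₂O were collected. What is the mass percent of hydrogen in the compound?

4.4%

mol C = 0.573 g CO₂ ÷ 44.009 g/mol = 0.01302 mol
mol H = 2 × 0.234 g H₂O ÷ 18.015 g/mol = 0.02598 mol
mass O = 0.599 − (0.1564 + 0.02619) = 0.4164 g → mol O = 0.4164 ÷ 15.999 = 0.02603 mol
mass % H = 0.02619 g ÷ 0.599 g × 100%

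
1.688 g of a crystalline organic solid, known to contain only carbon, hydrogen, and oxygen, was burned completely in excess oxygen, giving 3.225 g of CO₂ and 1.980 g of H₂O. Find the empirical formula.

C2H6O

mol C = 3.225 g CO₂ ÷ 44.009 g/mol = 0.073280 mol
mol H = 2 × 1.980 g H₂O ÷ 18.015 g/mol = 0.21982 mol
mass O = 1.688 − (0.88017 + 0.22158) = 0.58625 g → mol O = 0.58625 ÷ 15.999 = 0.036643 mol
Divide by the smallest (0.036643 mol): C 2.000, H 5.999, O 1.000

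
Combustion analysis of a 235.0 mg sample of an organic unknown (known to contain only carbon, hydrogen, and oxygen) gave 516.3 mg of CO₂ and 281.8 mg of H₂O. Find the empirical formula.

mol C = 0.5163 g CO₂ ÷ 44.009 g/mol = 0.011732 mol
mol H = 2 × 0.2818 g H₂O ÷ 18.015 g/mol = 0.031285 mol
mass O = 0.2350 − (0.14091 + 0.031535) = 0.062555 g → mol O = 0.062555 ÷ 15.999 = 0.0039100 mol
Divide by the smallest (0.0039100 mol): C 3.000, H 8.001, O 1.000

C3H8O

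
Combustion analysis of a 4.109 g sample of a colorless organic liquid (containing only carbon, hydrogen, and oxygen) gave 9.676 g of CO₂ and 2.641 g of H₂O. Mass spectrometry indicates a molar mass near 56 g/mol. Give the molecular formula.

mol C = 9.676 g CO₂ ÷ 44.009 g/mol = 0.21986 mol
mol H = 2 × 2.641 g H₂O ÷ 18.015 g/mol = 0.29320 mol
mass O = 4.109 − (2.6408 + 0.29555) = 1.1727 g → mol O = 1.1727 ÷ 15.999 = 0.073296 mol
Divide by the smallest (0.073296 mol): C 3.000, H 4.000, O 1.000
Empirical formula: C3H4O
Empirical-formula mass = 56.06 g/mol; 56 ÷ 56.06 ≈ 1, so the molecular formula is C3H4O.

C3H4O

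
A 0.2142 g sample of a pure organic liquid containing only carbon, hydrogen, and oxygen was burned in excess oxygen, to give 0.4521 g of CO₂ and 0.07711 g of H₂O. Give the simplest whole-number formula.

C6H5O3

mol C = 0.4521 g CO₂ ÷ 44.009 g/mol = 0.010273 mol
mol H = 2 × 0.07711 g H₂O ÷ 18.015 g/mol = 0.0085606 mol
mass O = 0.2142 − (0.12339 + 0.0086291) = 0.082183 g → mol O = 0.082183 ÷ 15.999 = 0.0051368 mol
Divide by the smallest (0.0051368 mol): C 2.000, H 1.667, O 1.000
Multiplying each by 3 gives whole numbers: C 6.00, H 5.00, O 3.00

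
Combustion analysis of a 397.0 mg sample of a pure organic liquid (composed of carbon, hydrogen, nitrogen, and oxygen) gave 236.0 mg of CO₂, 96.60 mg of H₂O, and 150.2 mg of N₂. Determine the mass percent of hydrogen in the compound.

mol C = 0.2360 g CO₂ ÷ 44.009 g/mol = 0.0053625 mol
mol H = 2 × 0.09660 g H₂O ÷ 18.015 g/mol = 0.010724 mol
mol N = 2 × 0.1502 g N₂ ÷ 28.014 g/mol = 0.010723 mol
mass O = 0.3970 − (0.064409 + 0.010810 + 0.15020) = 0.17158 g → mol O = 0.17158 ÷ 15.999 = 0.010724 mol
mass % H = 0.010810 g ÷ 0.3970 g × 100%

2.72%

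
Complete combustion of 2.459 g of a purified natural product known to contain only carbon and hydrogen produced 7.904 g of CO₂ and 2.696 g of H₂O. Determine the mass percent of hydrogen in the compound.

mol C = 7.904 g CO₂ ÷ 44.009 g/mol = 0.17960 mol
mol H = 2 × 2.696 g H₂O ÷ 18.015 g/mol = 0.29931 mol
mass % H = 0.30170 g ÷ 2.459 g × 100%

12.27%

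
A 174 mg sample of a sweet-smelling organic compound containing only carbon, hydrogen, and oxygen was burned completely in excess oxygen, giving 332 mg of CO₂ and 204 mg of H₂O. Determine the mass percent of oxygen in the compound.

mol C = 0.332 g CO₂ ÷ 44.009 g/mol = 0.007544 mol
mol H = 2 × 0.204 g H₂O ÷ 18.015 g/mol = 0.02265 mol
mass O = 0.174 − (0.09061 + 0.02283) = 0.06056 g → mol O = 0.06056 ÷ 15.999 = 0.003785 mol
mass % O = 0.06056 g ÷ 0.174 g × 100%

34.8%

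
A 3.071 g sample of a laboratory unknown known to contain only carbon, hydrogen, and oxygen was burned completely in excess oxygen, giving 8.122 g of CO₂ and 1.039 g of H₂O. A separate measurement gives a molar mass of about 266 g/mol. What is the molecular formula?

C16H10O4

mol C = 8.122 g CO₂ ÷ 44.009 g/mol = 0.18455 mol
mol H = 2 × 1.039 g H₂O ÷ 18.015 g/mol = 0.11535 mol
mass O = 3.071 − (2.2167 + 0.11627) = 0.73806 g → mol O = 0.73806 ÷ 15.999 = 0.046132 mol
Divide by the smallest (0.046132 mol): C 4.001, H 2.500, O 1.000
Multiplying each by 2 gives whole numbers: C 8.00, H 5.00, O 2.00
Empirical formula: C8H5O2
Empirical-formula mass = 133.13 g/mol; 266 ÷ 133.13 ≈ 2, so the molecular formula is C16H10O4.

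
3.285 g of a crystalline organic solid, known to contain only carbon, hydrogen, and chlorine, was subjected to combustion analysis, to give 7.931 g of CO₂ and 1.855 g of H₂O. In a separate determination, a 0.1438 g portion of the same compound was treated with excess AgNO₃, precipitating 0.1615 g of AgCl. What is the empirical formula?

mol C = 7.931 g CO₂ ÷ 44.009 g/mol = 0.18021 mol
mol H = 2 × 1.855 g H₂O ÷ 18.015 g/mol = 0.20594 mol
From the AgCl data: mol Cl per gram of compound = (0.1615 ÷ 143.318) ÷ 0.1438 = 0.0078363 mol/g, so in the 3.285 g combustion sample mol Cl = 0.025742 mol
Divide by the smallest (0.025742 mol): C 7.001, H 8.000, Cl 1.000

C7H8Cl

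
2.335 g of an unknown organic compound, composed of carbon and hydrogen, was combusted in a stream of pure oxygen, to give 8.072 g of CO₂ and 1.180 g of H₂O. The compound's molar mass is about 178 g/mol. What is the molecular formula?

mol C = 8.072 g CO₂ ÷ 44.009 g/mol = 0.18342 mol
mol H = 2 × 1.180 g H₂O ÷ 18.015 g/mol = 0.13100 mol
Divide by the smallest (0.13100 mol): C 1.400, H 1.000
Multiplying each by 5 gives whole numbers: C 7.00, H 5.00
Empirical formula: C7H5
Empirical-formula mass = 89.12 g/mol; 178 ÷ 89.12 ≈ 2, so the molecular formula is C14H10.

C14H10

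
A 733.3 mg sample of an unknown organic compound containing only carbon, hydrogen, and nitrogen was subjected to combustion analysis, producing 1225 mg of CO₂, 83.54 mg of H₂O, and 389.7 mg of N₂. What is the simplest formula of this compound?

mol C = 1.225 g CO₂ ÷ 44.009 g/mol = 0.027835 mol
mol H = 2 × 0.08354 g H₂O ÷ 18.015 g/mol = 0.0092745 mol
mol N = 2 × 0.3897 g N₂ ÷ 28.014 g/mol = 0.027822 mol
Divide by the smallest (0.0092745 mol): C 3.001, H 1.000, N 3.000

C3HN3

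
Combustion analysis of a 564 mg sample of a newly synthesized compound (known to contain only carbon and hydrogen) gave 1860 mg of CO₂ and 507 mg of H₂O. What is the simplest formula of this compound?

mol C = 1.86 g CO₂ ÷ 44.009 g/mol = 0.04226 mol
mol H = 2 × 0.507 g H₂O ÷ 18.015 g/mol = 0.05629 mol
Divide by the smallest (0.04226 mol): C 1.000, H 1.332
Multiplying each by 3 gives whole numbers: C 3.00, H 4.00

C3H4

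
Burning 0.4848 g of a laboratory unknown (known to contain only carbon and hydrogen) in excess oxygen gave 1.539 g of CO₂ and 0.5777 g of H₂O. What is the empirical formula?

mol C = 1.539 g CO₂ ÷ 44.009 g/mol = 0.034970 mol
mol H = 2 × 0.5777 g H₂O ÷ 18.015 g/mol = 0.064135 mol
Divide by the smallest (0.034970 mol): C 1.000, H 1.834
Multiplying each by 6 gives whole numbers: C 6.00, H 11.00

C6H11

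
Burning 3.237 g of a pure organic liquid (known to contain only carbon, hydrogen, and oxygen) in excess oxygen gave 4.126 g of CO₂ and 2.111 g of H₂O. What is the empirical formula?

mol C = 4.126 g CO₂ ÷ 44.009 g/mol = 0.093754 mol
mol H = 2 × 2.111 g H₂O ÷ 18.015 g/mol = 0.23436 mol
mass O = 3.237 − (1.1261 + 0.23624) = 1.8747 g → mol O = 1.8747 ÷ 15.999 = 0.11718 mol
Divide by the smallest (0.093754 mol): C 1.000, H 2.500, O 1.250
Multiplying each by 4 gives whole numbers: C 4.00, H 10.00, O 5.00

C4H10O5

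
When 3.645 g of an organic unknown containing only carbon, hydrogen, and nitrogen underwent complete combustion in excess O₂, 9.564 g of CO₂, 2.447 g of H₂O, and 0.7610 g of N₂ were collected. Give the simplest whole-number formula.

C4H5N

mol C = 9.564 g CO₂ ÷ 44.009 g/mol = 0.21732 mol
mol H = 2 × 2.447 g H₂O ÷ 18.015 g/mol = 0.27166 mol
mol N = 2 × 0.7610 g N₂ ÷ 28.014 g/mol = 0.054330 mol
Divide by the smallest (0.054330 mol): C 4.000, H 5.000, N 1.000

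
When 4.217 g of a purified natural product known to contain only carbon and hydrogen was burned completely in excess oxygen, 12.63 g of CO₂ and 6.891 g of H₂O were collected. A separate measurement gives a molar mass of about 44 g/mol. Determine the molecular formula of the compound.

mol C = 12.63 g CO₂ ÷ 44.009 g/mol = 0.28699 mol
mol H = 2 × 6.891 g H₂O ÷ 18.015 g/mol = 0.76503 mol
Divide by the smallest (0.28699 mol): C 1.000, H 2.666
Multiplying each by 3 gives whole numbers: C 3.00, H 8.00
Empirical formula: C3H8
Empirical-formula mass = 44.10 g/mol; 44 ÷ 44.10 ≈ 1, so the molecular formula is C3H8.

C3H8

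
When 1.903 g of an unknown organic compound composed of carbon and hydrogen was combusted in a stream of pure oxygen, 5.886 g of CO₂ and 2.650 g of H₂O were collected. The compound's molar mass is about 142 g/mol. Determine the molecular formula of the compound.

mol C = 5.886 g CO₂ ÷ 44.009 g/mol = 0.13375 mol
mol H = 2 × 2.650 g H₂O ÷ 18.015 g/mol = 0.29420 mol
Divide by the smallest (0.13375 mol): C 1.000, H 2.200
Multiplying each by 5 gives whole numbers: C 5.00, H 11.00
Empirical formula: C5H11
Empirical-formula mass = 71.14 g/mol; 142 ÷ 71.14 ≈ 2, so the molecular formula is C10H22.

C10H22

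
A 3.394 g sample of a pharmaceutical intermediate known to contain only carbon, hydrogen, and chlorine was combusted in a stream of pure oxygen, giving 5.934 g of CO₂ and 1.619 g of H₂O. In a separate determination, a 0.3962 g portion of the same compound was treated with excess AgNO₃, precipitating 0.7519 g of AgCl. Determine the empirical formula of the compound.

mol C = 5.934 g CO₂ ÷ 44.009 g/mol = 0.13484 mol
mol H = 2 × 1.619 g H₂O ÷ 18.015 g/mol = 0.17974 mol
From the AgCl data: mol Cl per gram of compound = (0.7519 ÷ 143.318) ÷ 0.3962 = 0.013242 mol/g, so in the 3.394 g combustion sample mol Cl = 0.044942 mol
Divide by the smallest (0.044942 mol): C 3.000, H 3.999, Cl 1.000

C3H4Cl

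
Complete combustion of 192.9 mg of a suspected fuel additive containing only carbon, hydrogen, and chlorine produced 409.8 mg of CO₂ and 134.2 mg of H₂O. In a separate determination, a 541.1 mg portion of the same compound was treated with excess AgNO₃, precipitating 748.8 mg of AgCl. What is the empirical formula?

C5H8Cl

mol C = 0.4098 g CO₂ ÷ 44.009 g/mol = 0.0093117 mol
mol H = 2 × 0.1342 g H₂O ÷ 18.015 g/mol = 0.014899 mol
From the AgCl data: mol Cl per gram of compound = (0.7488 ÷ 143.318) ÷ 0.5411 = 0.0096558 mol/g, so in the 0.1929 g combustion sample mol Cl = 0.0018626 mol
Divide by the smallest (0.0018626 mol): C 4.999, H 7.999, Cl 1.000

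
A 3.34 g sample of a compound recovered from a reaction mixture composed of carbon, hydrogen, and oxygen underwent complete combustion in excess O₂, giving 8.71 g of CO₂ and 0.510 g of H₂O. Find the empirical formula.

C7H2O2

mol C = 8.71 g CO₂ ÷ 44.009 g/mol = 0.1979 mol
mol H = 2 × 0.510 g H₂O ÷ 18.015 g/mol = 0.05662 mol
mass O = 3.34 − (2.377 + 0.05707) = 0.9058 g → mol O = 0.9058 ÷ 15.999 = 0.05661 mol
Divide by the smallest (0.05661 mol): C 3.496, H 1.000, O 1.000
Multiplying each by 2 gives whole numbers: C 6.99, H 2.00, O 2.00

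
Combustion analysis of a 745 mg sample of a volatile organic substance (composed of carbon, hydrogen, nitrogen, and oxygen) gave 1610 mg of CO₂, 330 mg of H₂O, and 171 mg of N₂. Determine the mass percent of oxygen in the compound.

13.1%

mol C = 1.61 g CO₂ ÷ 44.009 g/mol = 0.03658 mol
mol H = 2 × 0.330 g H₂O ÷ 18.015 g/mol = 0.03664 mol
mol N = 2 × 0.171 g N₂ ÷ 28.014 g/mol = 0.01221 mol
mass O = 0.745 − (0.4394 + 0.03693 + 0.1710) = 0.09767 g → mol O = 0.09767 ÷ 15.999 = 0.006105 mol
mass % O = 0.09767 g ÷ 0.745 g × 100%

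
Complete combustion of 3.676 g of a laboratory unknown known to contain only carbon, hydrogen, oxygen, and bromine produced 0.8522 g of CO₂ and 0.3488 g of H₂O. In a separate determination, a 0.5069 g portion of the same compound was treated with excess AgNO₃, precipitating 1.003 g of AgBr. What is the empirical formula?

mol C = 0.8522 g CO₂ ÷ 44.009 g/mol = 0.019364 mol
mol H = 2 × 0.3488 g H₂O ÷ 18.015 g/mol = 0.038723 mol
From the AgBr data: mol Br per gram of compound = (1.003 ÷ 187.772) ÷ 0.5069 = 0.010538 mol/g, so in the 3.676 g combustion sample mol Br = 0.038737 mol
mass O = 3.676 − (0.23258 + 0.039033 + 3.0952) = 0.30916 g → mol O = 0.30916 ÷ 15.999 = 0.019324 mol
Divide by the smallest (0.019324 mol): C 1.002, H 2.004, Br 2.005, O 1.000

CH2Br2O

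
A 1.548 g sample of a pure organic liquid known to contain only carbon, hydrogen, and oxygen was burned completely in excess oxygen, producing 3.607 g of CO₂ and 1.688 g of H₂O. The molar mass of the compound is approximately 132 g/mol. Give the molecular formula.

mol C = 3.607 g CO₂ ÷ 44.009 g/mol = 0.081961 mol
mol H = 2 × 1.688 g H₂O ÷ 18.015 g/mol = 0.18740 mol
mass O = 1.548 − (0.98443 + 0.18890) = 0.37467 g → mol O = 0.37467 ÷ 15.999 = 0.023419 mol
Divide by the smallest (0.023419 mol): C 3.500, H 8.002, O 1.000
Multiplying each by 2 gives whole numbers: C 7.00, H 16.00, O 2.00
Empirical formula: C7H16O2
Empirical-formula mass = 132.20 g/mol; 132 ÷ 132.20 ≈ 1, so the molecular formula is C7H16O2.

C7H16O2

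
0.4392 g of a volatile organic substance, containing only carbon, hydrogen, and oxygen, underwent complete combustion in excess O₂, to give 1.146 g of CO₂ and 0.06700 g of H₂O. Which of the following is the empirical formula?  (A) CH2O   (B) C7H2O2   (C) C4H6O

mol C = 1.146 g CO₂ ÷ 44.009 g/mol = 0.026040 mol
mol H = 2 × 0.06700 g H₂O ÷ 18.015 g/mol = 0.0074382 mol
mass O = 0.4392 − (0.31277 + 0.0074978) = 0.11893 g → mol O = 0.11893 ÷ 15.999 = 0.0074339 mol
Divide by the smallest (0.0074339 mol): C 3.503, H 1.001, O 1.000
Multiplying each by 2 gives whole numbers: C 7.01, H 2.00, O 2.00

(B) C7H2O2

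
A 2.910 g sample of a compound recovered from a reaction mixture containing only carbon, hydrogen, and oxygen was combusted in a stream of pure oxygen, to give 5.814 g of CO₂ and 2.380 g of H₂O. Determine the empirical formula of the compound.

mol C = 5.814 g CO₂ ÷ 44.009 g/mol = 0.13211 mol
mol H = 2 × 2.380 g H₂O ÷ 18.015 g/mol = 0.26422 mol
mass O = 2.910 − (1.5868 + 0.26634) = 1.0569 g → mol O = 1.0569 ÷ 15.999 = 0.066060 mol
Divide by the smallest (0.066060 mol): C 2.000, H 4.000, O 1.000

C2H4O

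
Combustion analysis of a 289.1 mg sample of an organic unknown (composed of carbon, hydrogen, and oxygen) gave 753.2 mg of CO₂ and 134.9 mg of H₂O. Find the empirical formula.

C8H7O2

mol C = 0.7532 g CO₂ ÷ 44.009 g/mol = 0.017115 mol
mol H = 2 × 0.1349 g H₂O ÷ 18.015 g/mol = 0.014976 mol
mass O = 0.2891 − (0.20556 + 0.015096) = 0.068439 g → mol O = 0.068439 ÷ 15.999 = 0.0042777 mol
Divide by the smallest (0.0042777 mol): C 4.001, H 3.501, O 1.000
Multiplying each by 2 gives whole numbers: C 8.00, H 7.00, O 2.00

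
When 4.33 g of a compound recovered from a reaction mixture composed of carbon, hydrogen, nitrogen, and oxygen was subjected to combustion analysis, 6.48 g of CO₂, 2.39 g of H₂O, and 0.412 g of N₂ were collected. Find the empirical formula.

mol C = 6.48 g CO₂ ÷ 44.009 g/mol = 0.1472 mol
mol H = 2 × 2.39 g H₂O ÷ 18.015 g/mol = 0.2653 mol
mol N = 2 × 0.412 g N₂ ÷ 28.014 g/mol = 0.02941 mol
mass O = 4.33 − (1.769 + 0.2675 + 0.4120) = 1.882 g → mol O = 1.882 ÷ 15.999 = 0.1176 mol
Divide by the smallest (0.02941 mol): C 5.006, H 9.021, N 1.000, O 3.999

C5H9NO4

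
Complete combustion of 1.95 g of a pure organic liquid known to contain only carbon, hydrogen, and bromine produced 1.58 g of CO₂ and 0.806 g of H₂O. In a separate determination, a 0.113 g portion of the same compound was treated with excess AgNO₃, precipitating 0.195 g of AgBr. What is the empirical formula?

mol C = 1.58 g CO₂ ÷ 44.009 g/mol = 0.03590 mol
mol H = 2 × 0.806 g H₂O ÷ 18.015 g/mol = 0.08948 mol
From the AgBr data: mol Br per gram of compound = (0.195 ÷ 187.772) ÷ 0.113 = 0.009190 mol/g, so in the 1.95 g combustion sample mol Br = 0.01792 mol
Divide by the smallest (0.01792 mol): C 2.003, H 4.993, Br 1.000

C2H5Br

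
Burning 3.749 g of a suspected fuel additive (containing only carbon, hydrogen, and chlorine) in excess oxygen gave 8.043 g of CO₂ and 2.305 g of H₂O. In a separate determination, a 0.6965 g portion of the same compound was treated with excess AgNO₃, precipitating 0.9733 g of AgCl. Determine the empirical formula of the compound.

mol C = 8.043 g CO₂ ÷ 44.009 g/mol = 0.18276 mol
mol H = 2 × 2.305 g H₂O ÷ 18.015 g/mol = 0.25590 mol
From the AgCl data: mol Cl per gram of compound = (0.9733 ÷ 143.318) ÷ 0.6965 = 0.0097505 mol/g, so in the 3.749 g combustion sample mol Cl = 0.036554 mol
Divide by the smallest (0.036554 mol): C 5.000, H 7.000, Cl 1.000

C5H7Cl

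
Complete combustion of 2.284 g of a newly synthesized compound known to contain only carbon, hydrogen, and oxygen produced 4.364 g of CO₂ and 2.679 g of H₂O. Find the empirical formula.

mol C = 4.364 g CO₂ ÷ 44.009 g/mol = 0.099162 mol
mol H = 2 × 2.679 g H₂O ÷ 18.015 g/mol = 0.29742 mol
mass O = 2.284 − (1.1910 + 0.29980) = 0.79317 g → mol O = 0.79317 ÷ 15.999 = 0.049576 mol
Divide by the smallest (0.049576 mol): C 2.000, H 5.999, O 1.000

C2H6O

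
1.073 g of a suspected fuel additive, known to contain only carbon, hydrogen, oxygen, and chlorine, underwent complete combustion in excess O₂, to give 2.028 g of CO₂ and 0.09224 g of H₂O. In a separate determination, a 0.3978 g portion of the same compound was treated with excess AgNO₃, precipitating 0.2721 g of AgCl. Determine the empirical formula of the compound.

mol C = 2.028 g CO₂ ÷ 44.009 g/mol = 0.046081 mol
mol H = 2 × 0.09224 g H₂O ÷ 18.015 g/mol = 0.010240 mol
From the AgCl data: mol Cl per gram of compound = (0.2721 ÷ 143.318) ÷ 0.3978 = 0.0047727 mol/g, so in the 1.073 g combustion sample mol Cl = 0.0051211 mol
mass O = 1.073 − (0.55348 + 0.010322 + 0.18154) = 0.32765 g → mol O = 0.32765 ÷ 15.999 = 0.020479 mol
Divide by the smallest (0.0051211 mol): C 8.998, H 2.000, Cl 1.000, O 3.999

C9H2ClO4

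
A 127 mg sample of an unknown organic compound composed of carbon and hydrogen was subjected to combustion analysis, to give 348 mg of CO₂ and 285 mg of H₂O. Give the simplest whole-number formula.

CH4

mol C = 0.348 g CO₂ ÷ 44.009 g/mol = 0.007907 mol
mol H = 2 × 0.285 g H₂O ÷ 18.015 g/mol = 0.03164 mol
Divide by the smallest (0.007907 mol): C 1.000, H 4.001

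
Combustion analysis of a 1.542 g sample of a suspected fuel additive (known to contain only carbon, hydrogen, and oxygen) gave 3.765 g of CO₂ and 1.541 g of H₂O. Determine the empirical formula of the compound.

C4H8O

mol C = 3.765 g CO₂ ÷ 44.009 g/mol = 0.085551 mol
mol H = 2 × 1.541 g H₂O ÷ 18.015 g/mol = 0.17108 mol
mass O = 1.542 − (1.0275 + 0.17245) = 0.34200 g → mol O = 0.34200 ÷ 15.999 = 0.021376 mol
Divide by the smallest (0.021376 mol): C 4.002, H 8.003, O 1.000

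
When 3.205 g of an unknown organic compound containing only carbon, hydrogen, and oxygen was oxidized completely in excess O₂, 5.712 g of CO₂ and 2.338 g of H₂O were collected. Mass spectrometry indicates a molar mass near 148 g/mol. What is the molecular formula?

C6H12O4

mol C = 5.712 g CO₂ ÷ 44.009 g/mol = 0.12979 mol
mol H = 2 × 2.338 g H₂O ÷ 18.015 g/mol = 0.25956 mol
mass O = 3.205 − (1.5589 + 0.26164) = 1.3844 g → mol O = 1.3844 ÷ 15.999 = 0.086533 mol
Divide by the smallest (0.086533 mol): C 1.500, H 3.000, O 1.000
Multiplying each by 2 gives whole numbers: C 3.00, H 6.00, O 2.00
Empirical formula: C3H6O2
Empirical-formula mass = 74.08 g/mol; 148 ÷ 74.08 ≈ 2, so the molecular formula is C6H12O4.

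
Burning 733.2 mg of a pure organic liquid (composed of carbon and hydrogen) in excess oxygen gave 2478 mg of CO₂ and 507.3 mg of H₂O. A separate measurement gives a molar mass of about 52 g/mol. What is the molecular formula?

C4H4

mol C = 2.478 g CO₂ ÷ 44.009 g/mol = 0.056307 mol
mol H = 2 × 0.5073 g H₂O ÷ 18.015 g/mol = 0.056320 mol
Divide by the smallest (0.056307 mol): C 1.000, H 1.000
Empirical formula: CH
Empirical-formula mass = 13.02 g/mol; 52 ÷ 13.02 ≈ 4, so the molecular formula is C4H4.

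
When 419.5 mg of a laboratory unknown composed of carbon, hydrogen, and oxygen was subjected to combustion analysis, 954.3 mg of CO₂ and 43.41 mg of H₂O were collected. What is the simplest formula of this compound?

C9H2O4

mol C = 0.9543 g CO₂ ÷ 44.009 g/mol = 0.021684 mol
mol H = 2 × 0.04341 g H₂O ÷ 18.015 g/mol = 0.0048193 mol
mass O = 0.4195 − (0.26045 + 0.0048579) = 0.15419 g → mol O = 0.15419 ÷ 15.999 = 0.0096377 mol
Divide by the smallest (0.0048193 mol): C 4.499, H 1.000, O 2.000
Multiplying each by 2 gives whole numbers: C 9.00, H 2.00, O 4.00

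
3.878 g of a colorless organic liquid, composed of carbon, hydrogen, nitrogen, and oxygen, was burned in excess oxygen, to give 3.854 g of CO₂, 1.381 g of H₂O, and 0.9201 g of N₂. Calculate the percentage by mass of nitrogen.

23.73%

mol C = 3.854 g CO₂ ÷ 44.009 g/mol = 0.087573 mol
mol H = 2 × 1.381 g H₂O ÷ 18.015 g/mol = 0.15332 mol
mol N = 2 × 0.9201 g N₂ ÷ 28.014 g/mol = 0.065689 mol
mass O = 3.878 − (1.0518 + 0.15454 + 0.92010) = 1.7515 g → mol O = 1.7515 ÷ 15.999 = 0.10948 mol
mass % N = 0.92010 g ÷ 3.878 g × 100%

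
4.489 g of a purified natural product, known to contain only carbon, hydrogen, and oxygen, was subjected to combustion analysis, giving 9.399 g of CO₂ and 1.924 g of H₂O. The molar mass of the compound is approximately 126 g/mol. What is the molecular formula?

mol C = 9.399 g CO₂ ÷ 44.009 g/mol = 0.21357 mol
mol H = 2 × 1.924 g H₂O ÷ 18.015 g/mol = 0.21360 mol
mass O = 4.489 − (2.5652 + 0.21531) = 1.7085 g → mol O = 1.7085 ÷ 15.999 = 0.10679 mol
Divide by the smallest (0.10679 mol): C 2.000, H 2.000, O 1.000
Empirical formula: C2H2O
Empirical-formula mass = 42.04 g/mol; 126 ÷ 42.04 ≈ 3, so the molecular formula is C6H6O3.

C6H6O3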